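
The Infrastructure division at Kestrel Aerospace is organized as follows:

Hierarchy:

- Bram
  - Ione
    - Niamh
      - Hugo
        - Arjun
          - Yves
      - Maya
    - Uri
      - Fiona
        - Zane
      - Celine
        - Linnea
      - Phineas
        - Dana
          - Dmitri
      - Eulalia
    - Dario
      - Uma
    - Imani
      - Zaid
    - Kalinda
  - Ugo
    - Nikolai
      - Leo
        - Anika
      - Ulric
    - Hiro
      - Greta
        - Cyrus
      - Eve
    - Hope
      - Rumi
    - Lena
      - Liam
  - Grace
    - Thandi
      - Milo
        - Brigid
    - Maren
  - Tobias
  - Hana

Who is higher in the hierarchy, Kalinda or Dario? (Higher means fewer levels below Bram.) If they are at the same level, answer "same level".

same level

Both Kalinda and Dario are 2 levels below Bram.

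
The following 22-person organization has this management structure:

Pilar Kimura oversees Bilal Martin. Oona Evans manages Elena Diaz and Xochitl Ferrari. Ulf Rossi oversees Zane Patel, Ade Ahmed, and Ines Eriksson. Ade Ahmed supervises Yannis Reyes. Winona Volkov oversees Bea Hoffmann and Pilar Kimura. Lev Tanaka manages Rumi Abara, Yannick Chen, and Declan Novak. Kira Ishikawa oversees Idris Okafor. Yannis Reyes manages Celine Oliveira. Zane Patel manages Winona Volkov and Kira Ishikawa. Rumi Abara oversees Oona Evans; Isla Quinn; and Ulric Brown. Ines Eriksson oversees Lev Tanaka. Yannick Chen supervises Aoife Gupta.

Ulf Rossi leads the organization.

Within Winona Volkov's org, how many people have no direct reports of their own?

2

The people in Winona Volkov's organization with no one reporting to them are Bea Hoffmann, Bilal Martin. That is 2.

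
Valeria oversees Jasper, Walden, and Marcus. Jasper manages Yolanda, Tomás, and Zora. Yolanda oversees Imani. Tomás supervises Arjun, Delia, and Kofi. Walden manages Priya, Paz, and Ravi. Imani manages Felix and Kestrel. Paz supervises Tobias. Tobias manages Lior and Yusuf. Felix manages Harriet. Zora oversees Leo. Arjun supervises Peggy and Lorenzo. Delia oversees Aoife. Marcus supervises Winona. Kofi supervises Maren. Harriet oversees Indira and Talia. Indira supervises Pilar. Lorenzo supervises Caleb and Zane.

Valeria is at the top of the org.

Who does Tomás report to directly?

Tomás reports directly to Jasper.

Jasper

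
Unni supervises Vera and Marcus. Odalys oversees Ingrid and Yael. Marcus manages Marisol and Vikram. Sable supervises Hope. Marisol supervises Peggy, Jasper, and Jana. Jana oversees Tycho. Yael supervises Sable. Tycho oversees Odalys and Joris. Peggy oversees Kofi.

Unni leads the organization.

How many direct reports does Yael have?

1

Yael directly manages Sable. That is 1 direct report.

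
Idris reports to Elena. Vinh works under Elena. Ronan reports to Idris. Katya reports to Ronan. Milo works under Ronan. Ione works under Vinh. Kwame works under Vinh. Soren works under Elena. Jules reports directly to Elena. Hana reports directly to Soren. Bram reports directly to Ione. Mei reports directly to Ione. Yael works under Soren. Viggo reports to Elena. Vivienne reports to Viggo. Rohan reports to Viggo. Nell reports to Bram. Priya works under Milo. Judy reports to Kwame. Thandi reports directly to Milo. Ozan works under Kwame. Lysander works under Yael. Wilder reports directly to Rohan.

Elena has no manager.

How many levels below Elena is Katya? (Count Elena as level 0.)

Chain from Katya up to Elena: Katya → Ronan → Idris → Elena. That is 3 steps up, so Katya is 3 levels below Elena.

3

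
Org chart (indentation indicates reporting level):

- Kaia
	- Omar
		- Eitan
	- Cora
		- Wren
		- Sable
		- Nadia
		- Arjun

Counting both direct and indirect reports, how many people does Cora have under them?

4

Cora directly manages Wren, Sable, Nadia, Arjun. Wren has no reports. Sable has no reports. Nadia has no reports. Arjun has no reports. So Cora's organization is 4 direct reports plus everyone under them: 1 + 1 + 1 + 1 = 4.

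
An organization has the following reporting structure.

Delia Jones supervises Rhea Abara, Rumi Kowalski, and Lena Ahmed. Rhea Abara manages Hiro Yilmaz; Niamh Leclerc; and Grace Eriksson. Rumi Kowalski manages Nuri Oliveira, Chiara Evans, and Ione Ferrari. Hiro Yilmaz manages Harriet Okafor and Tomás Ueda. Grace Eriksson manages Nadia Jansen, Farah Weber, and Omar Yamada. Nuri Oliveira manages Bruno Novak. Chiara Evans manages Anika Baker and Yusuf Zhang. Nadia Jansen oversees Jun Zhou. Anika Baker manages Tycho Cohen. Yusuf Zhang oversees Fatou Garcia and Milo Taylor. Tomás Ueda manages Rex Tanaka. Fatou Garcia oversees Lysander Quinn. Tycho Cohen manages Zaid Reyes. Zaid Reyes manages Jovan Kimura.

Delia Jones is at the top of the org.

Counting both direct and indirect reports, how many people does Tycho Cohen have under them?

2

Tycho Cohen directly manages Zaid Reyes. Under Zaid Reyes: Jovan Kimura (1). That's 2 in total.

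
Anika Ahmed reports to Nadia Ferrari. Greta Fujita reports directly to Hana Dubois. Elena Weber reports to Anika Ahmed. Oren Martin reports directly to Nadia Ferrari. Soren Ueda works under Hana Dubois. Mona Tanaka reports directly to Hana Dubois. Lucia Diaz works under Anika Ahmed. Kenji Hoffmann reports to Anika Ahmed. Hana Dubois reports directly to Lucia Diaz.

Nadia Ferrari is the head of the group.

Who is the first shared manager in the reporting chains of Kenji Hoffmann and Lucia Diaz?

Anika Ahmed

Kenji Hoffmann's chain of managers is Anika Ahmed, Nadia Ferrari. Lucia Diaz's chain of managers is Anika Ahmed, Nadia Ferrari. The first manager that appears in both chains is Anika Ahmed.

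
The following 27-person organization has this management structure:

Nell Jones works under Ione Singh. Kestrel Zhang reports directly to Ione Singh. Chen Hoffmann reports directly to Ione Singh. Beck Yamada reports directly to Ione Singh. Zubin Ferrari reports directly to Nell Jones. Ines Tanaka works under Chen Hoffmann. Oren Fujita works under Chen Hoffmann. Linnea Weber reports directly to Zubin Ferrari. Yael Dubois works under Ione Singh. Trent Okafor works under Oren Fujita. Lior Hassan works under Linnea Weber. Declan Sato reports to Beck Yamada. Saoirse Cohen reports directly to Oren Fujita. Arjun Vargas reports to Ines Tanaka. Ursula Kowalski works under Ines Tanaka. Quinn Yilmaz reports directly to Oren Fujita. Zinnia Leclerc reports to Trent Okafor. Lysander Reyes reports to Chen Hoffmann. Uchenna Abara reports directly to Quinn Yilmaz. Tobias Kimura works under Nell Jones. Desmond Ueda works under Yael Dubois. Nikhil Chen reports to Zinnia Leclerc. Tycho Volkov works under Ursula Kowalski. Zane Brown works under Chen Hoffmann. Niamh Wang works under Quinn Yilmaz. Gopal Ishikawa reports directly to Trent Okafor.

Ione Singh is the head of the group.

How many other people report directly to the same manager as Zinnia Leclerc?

Zinnia Leclerc reports to Trent Okafor. Trent Okafor's other direct reports are Gopal Ishikawa — 1 peer.

1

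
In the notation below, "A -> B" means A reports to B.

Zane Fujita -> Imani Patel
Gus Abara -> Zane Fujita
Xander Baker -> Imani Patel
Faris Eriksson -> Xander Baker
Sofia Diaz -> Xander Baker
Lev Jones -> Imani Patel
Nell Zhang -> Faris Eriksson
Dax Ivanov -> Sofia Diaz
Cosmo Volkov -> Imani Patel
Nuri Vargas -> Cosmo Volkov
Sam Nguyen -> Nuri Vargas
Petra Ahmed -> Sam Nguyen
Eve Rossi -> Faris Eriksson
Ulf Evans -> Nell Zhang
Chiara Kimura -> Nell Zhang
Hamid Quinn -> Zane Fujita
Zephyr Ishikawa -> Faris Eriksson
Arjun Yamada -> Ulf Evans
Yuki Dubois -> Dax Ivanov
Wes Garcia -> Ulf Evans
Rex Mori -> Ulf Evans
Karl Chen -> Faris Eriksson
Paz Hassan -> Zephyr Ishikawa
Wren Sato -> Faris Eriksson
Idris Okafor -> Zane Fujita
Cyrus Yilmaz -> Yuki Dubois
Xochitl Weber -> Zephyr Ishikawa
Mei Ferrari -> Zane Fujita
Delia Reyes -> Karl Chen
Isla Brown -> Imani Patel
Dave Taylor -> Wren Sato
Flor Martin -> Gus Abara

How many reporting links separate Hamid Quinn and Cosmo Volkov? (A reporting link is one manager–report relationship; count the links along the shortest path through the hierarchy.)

3

Hamid Quinn is 2 levels below Imani Patel, and Cosmo Volkov is 1 level below Imani Patel (their lowest common manager). The shortest path runs up from Hamid Quinn to Imani Patel and back down to Cosmo Volkov: 2 + 1 = 3 links.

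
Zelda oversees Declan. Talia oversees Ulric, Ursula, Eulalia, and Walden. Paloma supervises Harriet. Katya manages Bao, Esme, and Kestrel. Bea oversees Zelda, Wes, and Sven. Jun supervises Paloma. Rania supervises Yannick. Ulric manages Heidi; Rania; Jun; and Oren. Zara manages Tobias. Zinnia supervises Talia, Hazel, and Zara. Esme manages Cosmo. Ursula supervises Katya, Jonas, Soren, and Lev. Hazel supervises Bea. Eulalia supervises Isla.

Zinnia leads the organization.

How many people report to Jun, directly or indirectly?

2

Jun directly manages Paloma. Under Paloma: Harriet (1). That's 2 in total.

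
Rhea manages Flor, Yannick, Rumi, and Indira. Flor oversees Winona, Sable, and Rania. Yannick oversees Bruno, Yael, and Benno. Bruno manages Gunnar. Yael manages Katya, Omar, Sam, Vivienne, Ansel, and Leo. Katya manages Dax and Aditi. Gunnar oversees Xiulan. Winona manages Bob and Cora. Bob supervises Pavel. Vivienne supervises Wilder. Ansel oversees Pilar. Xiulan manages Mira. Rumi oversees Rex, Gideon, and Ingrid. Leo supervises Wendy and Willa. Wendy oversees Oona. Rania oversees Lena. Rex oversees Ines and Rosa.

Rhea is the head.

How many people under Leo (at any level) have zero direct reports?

The people in Leo's organization with no one reporting to them are Willa, Oona. That is 2.

2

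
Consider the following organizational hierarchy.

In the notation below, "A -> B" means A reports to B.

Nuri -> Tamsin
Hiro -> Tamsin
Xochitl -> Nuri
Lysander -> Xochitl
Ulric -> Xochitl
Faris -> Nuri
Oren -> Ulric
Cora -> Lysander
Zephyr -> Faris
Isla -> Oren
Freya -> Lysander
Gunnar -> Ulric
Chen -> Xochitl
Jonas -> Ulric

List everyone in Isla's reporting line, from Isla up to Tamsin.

Isla reports to Oren. Oren reports to Ulric. Ulric reports to Xochitl. Xochitl reports to Nuri. Nuri reports to Tamsin. Tamsin is at the top.

Isla -> Oren -> Ulric -> Xochitl -> Nuri -> Tamsin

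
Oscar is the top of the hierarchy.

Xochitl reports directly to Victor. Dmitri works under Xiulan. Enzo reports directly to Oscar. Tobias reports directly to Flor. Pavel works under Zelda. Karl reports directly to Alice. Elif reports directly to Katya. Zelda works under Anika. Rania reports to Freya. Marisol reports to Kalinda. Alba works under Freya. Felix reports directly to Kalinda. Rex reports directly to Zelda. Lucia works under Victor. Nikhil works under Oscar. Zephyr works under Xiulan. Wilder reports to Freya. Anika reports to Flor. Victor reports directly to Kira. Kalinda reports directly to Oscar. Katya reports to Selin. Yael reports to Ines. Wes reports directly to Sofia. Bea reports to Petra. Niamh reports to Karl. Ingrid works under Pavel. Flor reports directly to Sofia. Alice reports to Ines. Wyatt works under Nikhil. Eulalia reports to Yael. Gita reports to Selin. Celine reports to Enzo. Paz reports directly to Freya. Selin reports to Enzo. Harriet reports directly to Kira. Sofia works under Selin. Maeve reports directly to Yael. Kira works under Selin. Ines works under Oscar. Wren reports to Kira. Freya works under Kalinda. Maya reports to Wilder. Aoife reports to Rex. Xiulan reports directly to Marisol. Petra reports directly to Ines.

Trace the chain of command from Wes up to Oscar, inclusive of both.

Wes reports to Sofia. Sofia reports to Selin. Selin reports to Enzo. Enzo reports to Oscar. Oscar is at the top.

Wes -> Sofia -> Selin -> Enzo -> Oscar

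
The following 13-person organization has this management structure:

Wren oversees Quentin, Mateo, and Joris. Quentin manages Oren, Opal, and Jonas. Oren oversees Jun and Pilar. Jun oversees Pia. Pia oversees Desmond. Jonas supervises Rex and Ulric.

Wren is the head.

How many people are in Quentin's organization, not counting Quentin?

9

Quentin directly manages Oren, Jonas, Opal. Under Oren: Pilar, Jun, Pia, Desmond (4). Under Jonas: Ulric, Rex (2). Opal has no reports. So Quentin's organization is 3 direct reports plus everyone under them: 5 + 3 + 1 = 9.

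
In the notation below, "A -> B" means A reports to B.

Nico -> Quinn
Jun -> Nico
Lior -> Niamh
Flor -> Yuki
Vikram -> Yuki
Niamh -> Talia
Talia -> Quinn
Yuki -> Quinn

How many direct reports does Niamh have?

Niamh directly manages Lior. That is 1 direct report.

1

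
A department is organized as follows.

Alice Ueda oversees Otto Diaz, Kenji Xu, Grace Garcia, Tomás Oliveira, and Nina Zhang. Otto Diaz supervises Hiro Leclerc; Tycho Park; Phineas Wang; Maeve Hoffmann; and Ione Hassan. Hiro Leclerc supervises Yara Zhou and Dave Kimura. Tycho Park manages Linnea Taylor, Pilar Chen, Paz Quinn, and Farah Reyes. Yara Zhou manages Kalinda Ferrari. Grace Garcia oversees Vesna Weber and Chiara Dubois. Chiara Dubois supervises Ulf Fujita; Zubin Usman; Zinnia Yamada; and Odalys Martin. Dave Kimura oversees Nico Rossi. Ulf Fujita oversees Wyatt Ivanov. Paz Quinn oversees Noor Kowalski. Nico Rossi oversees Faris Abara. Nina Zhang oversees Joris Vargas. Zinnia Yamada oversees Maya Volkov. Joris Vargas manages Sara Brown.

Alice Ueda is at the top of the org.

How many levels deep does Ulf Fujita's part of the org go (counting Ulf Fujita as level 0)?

1

The longest chain under Ulf Fujita runs Ulf Fujita → Wyatt Ivanov, which is 1 level below Ulf Fujita.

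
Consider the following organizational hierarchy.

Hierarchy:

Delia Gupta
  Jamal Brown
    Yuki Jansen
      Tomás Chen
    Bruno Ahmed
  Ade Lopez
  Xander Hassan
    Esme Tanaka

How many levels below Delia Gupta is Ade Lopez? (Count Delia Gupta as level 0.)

1

Chain from Ade Lopez up to Delia Gupta: Ade Lopez → Delia Gupta. That is 1 step up, so Ade Lopez is 1 level below Delia Gupta.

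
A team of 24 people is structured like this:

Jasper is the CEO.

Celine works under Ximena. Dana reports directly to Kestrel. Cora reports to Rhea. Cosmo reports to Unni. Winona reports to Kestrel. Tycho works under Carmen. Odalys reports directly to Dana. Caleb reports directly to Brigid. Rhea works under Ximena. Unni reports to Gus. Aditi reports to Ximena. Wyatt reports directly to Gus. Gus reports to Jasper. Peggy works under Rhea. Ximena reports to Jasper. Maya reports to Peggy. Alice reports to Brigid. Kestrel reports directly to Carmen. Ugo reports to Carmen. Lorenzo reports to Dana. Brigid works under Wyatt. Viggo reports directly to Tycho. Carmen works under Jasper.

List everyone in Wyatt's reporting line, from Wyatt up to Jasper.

Wyatt -> Gus -> Jasper

Wyatt reports to Gus. Gus reports to Jasper. Jasper is at the top.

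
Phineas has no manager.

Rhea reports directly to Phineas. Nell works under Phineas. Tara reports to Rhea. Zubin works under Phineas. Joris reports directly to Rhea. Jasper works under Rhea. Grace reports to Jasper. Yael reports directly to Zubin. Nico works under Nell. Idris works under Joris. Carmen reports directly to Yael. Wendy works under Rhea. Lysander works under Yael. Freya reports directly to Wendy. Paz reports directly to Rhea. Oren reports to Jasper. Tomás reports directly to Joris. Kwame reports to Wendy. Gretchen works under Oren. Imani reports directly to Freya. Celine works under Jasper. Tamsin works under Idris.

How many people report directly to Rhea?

5

Rhea directly manages Tara, Joris, Jasper, Wendy, Paz. That is 5 direct reports.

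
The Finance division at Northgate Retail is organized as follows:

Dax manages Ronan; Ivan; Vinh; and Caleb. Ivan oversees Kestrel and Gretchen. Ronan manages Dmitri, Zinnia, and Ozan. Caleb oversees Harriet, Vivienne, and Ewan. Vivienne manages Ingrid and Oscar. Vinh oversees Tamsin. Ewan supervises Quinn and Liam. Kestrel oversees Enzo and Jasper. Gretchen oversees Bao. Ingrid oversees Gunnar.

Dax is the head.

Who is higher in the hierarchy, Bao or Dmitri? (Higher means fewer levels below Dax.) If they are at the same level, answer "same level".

Bao is 3 levels below Dax; Dmitri is 2. Dmitri is higher.

Dmitri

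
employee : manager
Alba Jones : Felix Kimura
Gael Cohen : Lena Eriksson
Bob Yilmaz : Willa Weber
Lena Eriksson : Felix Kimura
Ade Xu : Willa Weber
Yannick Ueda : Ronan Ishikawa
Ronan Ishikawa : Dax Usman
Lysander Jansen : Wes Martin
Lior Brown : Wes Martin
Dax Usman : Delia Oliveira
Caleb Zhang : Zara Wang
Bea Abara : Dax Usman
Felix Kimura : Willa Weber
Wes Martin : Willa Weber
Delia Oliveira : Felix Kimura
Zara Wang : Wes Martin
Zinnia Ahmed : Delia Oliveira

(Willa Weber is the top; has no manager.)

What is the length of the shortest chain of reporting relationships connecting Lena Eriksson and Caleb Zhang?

Lena Eriksson is 2 levels below Willa Weber, and Caleb Zhang is 3 levels below Willa Weber (their lowest common manager). The shortest path runs up from Lena Eriksson to Willa Weber and back down to Caleb Zhang: 2 + 3 = 5 links.

5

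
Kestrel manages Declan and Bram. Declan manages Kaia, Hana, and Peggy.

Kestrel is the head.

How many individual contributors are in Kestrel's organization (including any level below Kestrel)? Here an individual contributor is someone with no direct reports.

The people in Kestrel's organization with no one reporting to them are Bram, Kaia, Peggy, Hana. That is 4.

4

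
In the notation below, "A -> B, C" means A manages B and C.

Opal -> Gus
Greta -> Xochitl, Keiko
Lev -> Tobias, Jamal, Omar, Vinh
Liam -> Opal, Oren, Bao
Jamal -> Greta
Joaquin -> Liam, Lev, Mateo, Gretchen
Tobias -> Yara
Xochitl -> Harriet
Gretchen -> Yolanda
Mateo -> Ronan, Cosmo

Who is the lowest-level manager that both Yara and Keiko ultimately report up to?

Yara's chain of managers is Tobias, Lev, Joaquin. Keiko's chain of managers is Greta, Jamal, Lev, Joaquin. The first manager that appears in both chains is Lev.

Lev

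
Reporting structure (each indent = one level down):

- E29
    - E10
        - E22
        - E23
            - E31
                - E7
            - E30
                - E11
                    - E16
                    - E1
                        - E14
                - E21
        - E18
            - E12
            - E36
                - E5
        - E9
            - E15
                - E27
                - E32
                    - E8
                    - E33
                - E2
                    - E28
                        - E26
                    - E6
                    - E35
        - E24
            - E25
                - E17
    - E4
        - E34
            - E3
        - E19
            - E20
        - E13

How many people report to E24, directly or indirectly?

2

E24 directly manages E25. Under E25: E17 (1). That's 2 in total.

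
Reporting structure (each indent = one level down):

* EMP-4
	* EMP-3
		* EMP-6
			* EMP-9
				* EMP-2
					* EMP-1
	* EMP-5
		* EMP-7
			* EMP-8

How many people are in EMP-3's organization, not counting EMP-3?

EMP-3 directly manages EMP-6. Under EMP-6: EMP-9, EMP-2, EMP-1 (3). That's 4 in total.

4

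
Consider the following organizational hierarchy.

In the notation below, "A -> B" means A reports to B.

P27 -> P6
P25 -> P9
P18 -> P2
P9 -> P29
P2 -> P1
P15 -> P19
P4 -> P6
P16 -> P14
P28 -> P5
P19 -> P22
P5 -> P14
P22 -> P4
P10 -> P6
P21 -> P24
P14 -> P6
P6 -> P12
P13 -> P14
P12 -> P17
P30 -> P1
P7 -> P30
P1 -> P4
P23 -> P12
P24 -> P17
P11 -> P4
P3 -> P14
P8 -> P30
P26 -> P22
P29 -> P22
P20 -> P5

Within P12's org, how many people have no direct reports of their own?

15

The people in P12's organization with no one reporting to them are P23, P10, P16, P3, P20, P28, P13, P27, P11, P26, P25, P15, P18, P8, P7. That is 15.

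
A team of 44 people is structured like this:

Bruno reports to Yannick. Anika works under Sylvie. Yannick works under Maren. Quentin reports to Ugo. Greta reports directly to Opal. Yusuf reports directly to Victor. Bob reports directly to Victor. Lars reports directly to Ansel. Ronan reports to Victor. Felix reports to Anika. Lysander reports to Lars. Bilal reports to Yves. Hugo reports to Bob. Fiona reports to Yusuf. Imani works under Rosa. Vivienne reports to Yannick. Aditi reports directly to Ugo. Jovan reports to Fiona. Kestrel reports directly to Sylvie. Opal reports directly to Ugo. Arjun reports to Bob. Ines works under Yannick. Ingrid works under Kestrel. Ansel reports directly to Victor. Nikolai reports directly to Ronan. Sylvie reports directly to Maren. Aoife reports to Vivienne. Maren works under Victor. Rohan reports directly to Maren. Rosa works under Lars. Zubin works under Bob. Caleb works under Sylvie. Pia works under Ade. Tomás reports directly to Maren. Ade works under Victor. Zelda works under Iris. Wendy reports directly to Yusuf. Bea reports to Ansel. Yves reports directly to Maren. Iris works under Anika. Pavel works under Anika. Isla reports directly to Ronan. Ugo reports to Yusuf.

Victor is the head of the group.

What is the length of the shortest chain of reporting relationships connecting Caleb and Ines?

Caleb is 2 levels below Maren, and Ines is 2 levels below Maren (their lowest common manager). The shortest path runs up from Caleb to Maren and back down to Ines: 2 + 2 = 4 links.

4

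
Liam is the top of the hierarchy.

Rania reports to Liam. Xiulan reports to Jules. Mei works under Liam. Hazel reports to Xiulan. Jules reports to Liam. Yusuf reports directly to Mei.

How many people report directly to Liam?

3

Liam directly manages Mei, Jules, Rania. That is 3 direct reports.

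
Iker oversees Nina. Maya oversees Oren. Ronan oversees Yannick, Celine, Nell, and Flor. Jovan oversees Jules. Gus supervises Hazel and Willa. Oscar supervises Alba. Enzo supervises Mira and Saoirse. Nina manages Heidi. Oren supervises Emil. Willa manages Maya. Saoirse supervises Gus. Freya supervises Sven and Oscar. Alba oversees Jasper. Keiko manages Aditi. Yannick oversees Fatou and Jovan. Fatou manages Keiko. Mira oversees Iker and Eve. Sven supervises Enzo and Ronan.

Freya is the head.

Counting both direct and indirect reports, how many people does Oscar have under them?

Oscar directly manages Alba. Under Alba: Jasper (1). That's 2 in total.

2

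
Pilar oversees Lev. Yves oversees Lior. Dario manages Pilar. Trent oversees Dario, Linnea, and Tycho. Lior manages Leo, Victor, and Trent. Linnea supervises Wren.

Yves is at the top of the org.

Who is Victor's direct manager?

Lior

Victor reports directly to Lior.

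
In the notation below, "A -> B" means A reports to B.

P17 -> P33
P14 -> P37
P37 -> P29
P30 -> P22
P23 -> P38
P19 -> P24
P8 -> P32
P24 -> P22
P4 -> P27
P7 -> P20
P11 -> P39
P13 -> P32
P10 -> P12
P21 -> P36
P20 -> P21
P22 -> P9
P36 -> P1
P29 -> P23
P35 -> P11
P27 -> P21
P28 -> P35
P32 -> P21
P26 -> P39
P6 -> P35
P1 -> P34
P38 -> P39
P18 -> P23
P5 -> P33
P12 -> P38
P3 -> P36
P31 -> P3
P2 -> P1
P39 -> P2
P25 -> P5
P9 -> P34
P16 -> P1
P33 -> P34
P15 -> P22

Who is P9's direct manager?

P9 reports directly to P34.

P34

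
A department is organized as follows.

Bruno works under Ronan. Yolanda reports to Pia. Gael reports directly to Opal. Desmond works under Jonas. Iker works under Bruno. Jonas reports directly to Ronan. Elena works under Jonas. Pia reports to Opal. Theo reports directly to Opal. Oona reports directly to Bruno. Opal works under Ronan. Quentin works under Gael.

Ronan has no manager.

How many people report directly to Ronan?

3

Ronan directly manages Opal, Jonas, Bruno. That is 3 direct reports.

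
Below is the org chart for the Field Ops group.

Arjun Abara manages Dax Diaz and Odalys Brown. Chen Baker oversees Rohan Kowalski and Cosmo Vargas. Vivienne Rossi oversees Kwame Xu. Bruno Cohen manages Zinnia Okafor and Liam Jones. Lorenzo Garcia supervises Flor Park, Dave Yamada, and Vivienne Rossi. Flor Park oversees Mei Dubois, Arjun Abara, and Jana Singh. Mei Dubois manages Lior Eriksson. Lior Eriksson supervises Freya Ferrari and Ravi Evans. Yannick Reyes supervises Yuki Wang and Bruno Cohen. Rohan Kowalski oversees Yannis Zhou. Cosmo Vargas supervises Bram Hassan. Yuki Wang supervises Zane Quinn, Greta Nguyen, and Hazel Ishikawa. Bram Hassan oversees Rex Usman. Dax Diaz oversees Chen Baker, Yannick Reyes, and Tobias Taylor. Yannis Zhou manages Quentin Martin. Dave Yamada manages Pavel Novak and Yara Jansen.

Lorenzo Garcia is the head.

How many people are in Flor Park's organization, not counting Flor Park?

Flor Park directly manages Mei Dubois, Arjun Abara, Jana Singh. Under Mei Dubois: Lior Eriksson, Ravi Evans, Freya Ferrari (3). Under Arjun Abara: Odalys Brown, Dax Diaz, Tobias Taylor, Yannick Reyes, Bruno Cohen, Liam Jones, Zinnia Okafor, Yuki Wang, Greta Nguyen, Hazel Ishikawa, Zane Quinn, Chen Baker, Rohan Kowalski, Yannis Zhou, Quentin Martin, Cosmo Vargas, Bram Hassan, Rex Usman (18). Jana Singh has no reports. So Flor Park's organization is 3 direct reports plus everyone under them: 4 + 19 + 1 = 24.

24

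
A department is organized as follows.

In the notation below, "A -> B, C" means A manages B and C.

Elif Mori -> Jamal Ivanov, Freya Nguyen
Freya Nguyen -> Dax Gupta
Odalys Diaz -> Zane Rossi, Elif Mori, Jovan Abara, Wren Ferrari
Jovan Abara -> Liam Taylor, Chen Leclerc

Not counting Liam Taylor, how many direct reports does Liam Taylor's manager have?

1

Liam Taylor reports to Jovan Abara. Jovan Abara's other direct reports are Chen Leclerc — 1 peer.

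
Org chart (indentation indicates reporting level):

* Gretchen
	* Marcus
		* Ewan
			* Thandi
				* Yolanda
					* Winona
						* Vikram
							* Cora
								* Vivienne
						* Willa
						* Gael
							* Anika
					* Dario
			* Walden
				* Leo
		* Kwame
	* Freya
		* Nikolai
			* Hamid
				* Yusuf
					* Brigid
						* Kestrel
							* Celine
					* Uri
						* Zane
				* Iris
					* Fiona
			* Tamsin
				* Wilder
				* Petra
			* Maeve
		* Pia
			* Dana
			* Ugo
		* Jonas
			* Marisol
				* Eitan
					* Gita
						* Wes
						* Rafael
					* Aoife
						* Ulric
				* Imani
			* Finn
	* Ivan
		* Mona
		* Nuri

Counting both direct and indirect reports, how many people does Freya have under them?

27

Freya directly manages Nikolai, Pia, Jonas. Under Nikolai: Maeve, Tamsin, Petra, Wilder, Hamid, Iris, Fiona, Yusuf, Uri, Zane, Brigid, Kestrel, Celine (13). Under Pia: Ugo, Dana (2). Under Jonas: Finn, Marisol, Imani, Eitan, Aoife, Ulric, Gita, Rafael, Wes (9). So Freya's organization is 3 direct reports plus everyone under them: 14 + 3 + 10 = 27.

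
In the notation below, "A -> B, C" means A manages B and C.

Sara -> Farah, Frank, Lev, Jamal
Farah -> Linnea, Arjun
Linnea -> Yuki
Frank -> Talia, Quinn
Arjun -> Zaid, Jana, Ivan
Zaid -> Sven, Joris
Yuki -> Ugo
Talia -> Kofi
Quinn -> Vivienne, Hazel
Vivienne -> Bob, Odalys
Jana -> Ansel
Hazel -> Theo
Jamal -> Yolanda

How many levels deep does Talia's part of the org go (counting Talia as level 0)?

1

The longest chain under Talia runs Talia → Kofi, which is 1 level below Talia.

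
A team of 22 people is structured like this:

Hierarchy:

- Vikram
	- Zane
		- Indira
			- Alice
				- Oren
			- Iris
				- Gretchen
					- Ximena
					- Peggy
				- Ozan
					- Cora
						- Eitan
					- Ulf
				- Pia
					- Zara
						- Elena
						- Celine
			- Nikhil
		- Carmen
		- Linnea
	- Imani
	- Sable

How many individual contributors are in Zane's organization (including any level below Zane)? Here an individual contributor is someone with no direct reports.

The people in Zane's organization with no one reporting to them are Linnea, Carmen, Nikhil, Celine, Elena, Ulf, Eitan, Peggy, Ximena, Oren. That is 10.

10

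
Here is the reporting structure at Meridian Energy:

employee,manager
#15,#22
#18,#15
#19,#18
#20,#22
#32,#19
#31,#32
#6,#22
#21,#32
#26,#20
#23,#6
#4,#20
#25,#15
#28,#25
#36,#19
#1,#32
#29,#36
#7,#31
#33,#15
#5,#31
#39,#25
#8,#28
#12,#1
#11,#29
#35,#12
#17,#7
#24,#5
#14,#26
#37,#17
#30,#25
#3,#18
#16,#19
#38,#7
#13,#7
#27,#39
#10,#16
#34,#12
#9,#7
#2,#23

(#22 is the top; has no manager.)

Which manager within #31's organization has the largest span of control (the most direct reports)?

#7

Direct-report counts within #31's organization: #31 has 2; #5 has 1; #7 has 4; #17 has 1. The largest is 4, held by #7.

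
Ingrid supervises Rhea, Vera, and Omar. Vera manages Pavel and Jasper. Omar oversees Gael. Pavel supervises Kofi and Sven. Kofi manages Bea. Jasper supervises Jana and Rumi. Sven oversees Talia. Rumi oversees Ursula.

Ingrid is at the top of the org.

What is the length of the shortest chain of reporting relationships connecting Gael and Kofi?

Gael is 2 levels below Ingrid, and Kofi is 3 levels below Ingrid (their lowest common manager). The shortest path runs up from Gael to Ingrid and back down to Kofi: 2 + 3 = 5 links.

5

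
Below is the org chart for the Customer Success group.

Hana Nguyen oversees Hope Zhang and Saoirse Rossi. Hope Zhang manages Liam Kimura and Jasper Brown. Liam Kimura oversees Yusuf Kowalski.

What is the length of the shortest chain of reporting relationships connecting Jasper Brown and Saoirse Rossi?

Jasper Brown is 2 levels below Hana Nguyen, and Saoirse Rossi is 1 level below Hana Nguyen (their lowest common manager). The shortest path runs up from Jasper Brown to Hana Nguyen and back down to Saoirse Rossi: 2 + 1 = 3 links.

3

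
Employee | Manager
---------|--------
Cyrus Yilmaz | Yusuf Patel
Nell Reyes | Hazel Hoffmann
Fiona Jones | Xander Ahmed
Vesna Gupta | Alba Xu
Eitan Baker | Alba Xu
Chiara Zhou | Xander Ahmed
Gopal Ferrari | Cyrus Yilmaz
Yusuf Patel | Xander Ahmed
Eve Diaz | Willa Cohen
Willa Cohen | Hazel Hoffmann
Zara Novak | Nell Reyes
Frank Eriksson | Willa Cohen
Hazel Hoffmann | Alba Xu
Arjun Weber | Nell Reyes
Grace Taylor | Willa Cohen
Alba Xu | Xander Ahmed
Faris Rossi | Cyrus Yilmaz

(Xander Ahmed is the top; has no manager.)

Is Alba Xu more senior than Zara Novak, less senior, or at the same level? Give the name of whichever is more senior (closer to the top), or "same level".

Alba Xu

Alba Xu is 1 level below Xander Ahmed; Zara Novak is 4. Alba Xu is higher.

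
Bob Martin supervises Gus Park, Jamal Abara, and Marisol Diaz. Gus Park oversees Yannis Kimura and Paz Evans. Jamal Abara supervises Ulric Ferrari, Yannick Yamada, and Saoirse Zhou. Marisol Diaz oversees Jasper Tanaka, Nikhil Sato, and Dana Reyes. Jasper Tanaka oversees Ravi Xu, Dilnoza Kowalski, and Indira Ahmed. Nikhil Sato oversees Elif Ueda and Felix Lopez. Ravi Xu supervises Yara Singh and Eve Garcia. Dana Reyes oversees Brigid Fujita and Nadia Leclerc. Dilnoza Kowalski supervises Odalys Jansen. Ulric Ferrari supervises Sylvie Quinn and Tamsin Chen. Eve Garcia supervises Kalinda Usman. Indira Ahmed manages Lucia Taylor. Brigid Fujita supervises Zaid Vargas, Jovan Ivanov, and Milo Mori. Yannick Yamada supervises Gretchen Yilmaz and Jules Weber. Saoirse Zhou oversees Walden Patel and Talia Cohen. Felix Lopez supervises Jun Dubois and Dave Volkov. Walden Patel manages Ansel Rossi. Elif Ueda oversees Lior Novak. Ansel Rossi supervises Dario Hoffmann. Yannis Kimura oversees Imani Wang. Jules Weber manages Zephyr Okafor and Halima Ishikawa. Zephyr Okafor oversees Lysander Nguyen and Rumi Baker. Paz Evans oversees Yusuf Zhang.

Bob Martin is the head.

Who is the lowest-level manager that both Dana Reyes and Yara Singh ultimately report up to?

Dana Reyes's chain of managers is Marisol Diaz, Bob Martin. Yara Singh's chain of managers is Ravi Xu, Jasper Tanaka, Marisol Diaz, Bob Martin. The first manager that appears in both chains is Marisol Diaz.

Marisol Diaz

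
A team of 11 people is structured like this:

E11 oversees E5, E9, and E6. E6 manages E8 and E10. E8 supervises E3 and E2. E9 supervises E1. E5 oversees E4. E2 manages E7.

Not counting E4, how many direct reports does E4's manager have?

0

E4 reports to E5, and E5 has no other direct reports. E4 has 0 peers.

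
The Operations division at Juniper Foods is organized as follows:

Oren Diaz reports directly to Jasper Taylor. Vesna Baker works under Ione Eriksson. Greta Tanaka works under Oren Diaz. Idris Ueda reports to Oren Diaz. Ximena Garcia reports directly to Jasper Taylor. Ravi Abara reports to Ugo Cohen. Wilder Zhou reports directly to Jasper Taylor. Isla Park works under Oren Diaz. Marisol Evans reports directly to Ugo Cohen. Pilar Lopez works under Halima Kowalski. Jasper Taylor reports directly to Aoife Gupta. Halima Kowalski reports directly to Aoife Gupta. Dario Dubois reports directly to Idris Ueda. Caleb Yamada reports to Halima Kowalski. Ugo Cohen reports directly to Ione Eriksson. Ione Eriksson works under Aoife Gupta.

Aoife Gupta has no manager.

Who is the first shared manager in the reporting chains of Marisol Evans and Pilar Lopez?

Marisol Evans's chain of managers is Ugo Cohen, Ione Eriksson, Aoife Gupta. Pilar Lopez's chain of managers is Halima Kowalski, Aoife Gupta. The first manager that appears in both chains is Aoife Gupta.

Aoife Gupta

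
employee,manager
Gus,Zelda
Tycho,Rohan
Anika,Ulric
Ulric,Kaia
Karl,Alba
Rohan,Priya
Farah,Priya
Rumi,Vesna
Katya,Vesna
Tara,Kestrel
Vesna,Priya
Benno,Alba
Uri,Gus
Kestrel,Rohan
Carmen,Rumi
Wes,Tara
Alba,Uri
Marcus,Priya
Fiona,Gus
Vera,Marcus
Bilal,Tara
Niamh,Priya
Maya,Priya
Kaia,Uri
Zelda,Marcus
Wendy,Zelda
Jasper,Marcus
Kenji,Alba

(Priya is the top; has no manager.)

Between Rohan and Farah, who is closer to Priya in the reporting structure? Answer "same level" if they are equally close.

Both Rohan and Farah are 1 level below Priya.

same level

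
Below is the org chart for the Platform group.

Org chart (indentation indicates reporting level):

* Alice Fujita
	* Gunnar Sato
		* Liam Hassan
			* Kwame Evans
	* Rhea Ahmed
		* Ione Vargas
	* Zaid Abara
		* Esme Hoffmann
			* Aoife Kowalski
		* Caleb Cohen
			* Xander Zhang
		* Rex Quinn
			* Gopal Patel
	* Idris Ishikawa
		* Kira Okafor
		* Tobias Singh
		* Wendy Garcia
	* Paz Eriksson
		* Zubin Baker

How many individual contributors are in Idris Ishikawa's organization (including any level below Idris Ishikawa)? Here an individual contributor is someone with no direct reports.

3

The people in Idris Ishikawa's organization with no one reporting to them are Wendy Garcia, Tobias Singh, Kira Okafor. That is 3.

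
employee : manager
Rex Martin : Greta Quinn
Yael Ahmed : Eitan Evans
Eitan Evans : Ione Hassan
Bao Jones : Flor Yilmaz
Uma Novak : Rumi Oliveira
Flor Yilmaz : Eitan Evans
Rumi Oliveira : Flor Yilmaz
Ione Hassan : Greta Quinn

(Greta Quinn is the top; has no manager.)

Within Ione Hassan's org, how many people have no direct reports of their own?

The people in Ione Hassan's organization with no one reporting to them are Yael Ahmed, Bao Jones, Uma Novak. That is 3.

3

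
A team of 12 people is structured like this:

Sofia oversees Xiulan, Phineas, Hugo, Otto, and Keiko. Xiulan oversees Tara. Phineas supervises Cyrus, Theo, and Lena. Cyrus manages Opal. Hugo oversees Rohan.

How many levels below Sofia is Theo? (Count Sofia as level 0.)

2

Chain from Theo up to Sofia: Theo → Phineas → Sofia. That is 2 steps up, so Theo is 2 levels below Sofia.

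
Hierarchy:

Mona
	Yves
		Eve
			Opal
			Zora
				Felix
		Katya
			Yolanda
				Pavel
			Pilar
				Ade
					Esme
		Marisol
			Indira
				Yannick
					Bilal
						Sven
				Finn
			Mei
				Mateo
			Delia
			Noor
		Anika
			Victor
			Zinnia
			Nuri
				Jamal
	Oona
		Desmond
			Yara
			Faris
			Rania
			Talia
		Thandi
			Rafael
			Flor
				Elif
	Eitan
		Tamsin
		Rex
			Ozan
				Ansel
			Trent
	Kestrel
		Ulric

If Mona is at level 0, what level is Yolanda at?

3

Chain from Yolanda up to Mona: Yolanda → Katya → Yves → Mona. That is 3 steps up, so Yolanda is 3 levels below Mona.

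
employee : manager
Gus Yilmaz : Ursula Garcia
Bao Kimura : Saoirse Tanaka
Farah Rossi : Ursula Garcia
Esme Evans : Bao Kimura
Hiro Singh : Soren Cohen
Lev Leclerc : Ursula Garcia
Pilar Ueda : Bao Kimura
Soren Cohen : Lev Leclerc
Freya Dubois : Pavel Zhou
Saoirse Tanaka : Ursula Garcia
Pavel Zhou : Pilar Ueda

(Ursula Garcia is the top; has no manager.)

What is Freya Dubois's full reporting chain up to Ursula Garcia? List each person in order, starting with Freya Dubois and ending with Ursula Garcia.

Freya Dubois -> Pavel Zhou -> Pilar Ueda -> Bao Kimura -> Saoirse Tanaka -> Ursula Garcia

Freya Dubois reports to Pavel Zhou. Pavel Zhou reports to Pilar Ueda. Pilar Ueda reports to Bao Kimura. Bao Kimura reports to Saoirse Tanaka. Saoirse Tanaka reports to Ursula Garcia. Ursula Garcia is at the top.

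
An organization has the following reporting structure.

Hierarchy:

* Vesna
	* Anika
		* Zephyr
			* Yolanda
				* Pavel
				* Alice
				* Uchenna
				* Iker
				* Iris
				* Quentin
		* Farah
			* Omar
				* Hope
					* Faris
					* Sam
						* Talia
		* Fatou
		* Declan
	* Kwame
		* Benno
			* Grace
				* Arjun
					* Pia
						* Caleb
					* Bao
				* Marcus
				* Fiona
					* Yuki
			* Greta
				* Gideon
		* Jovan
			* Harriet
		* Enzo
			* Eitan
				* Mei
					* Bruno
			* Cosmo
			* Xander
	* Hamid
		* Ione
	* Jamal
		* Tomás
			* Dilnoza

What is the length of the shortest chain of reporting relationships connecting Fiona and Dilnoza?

7

Fiona is 4 levels below Vesna, and Dilnoza is 3 levels below Vesna (their lowest common manager). The shortest path runs up from Fiona to Vesna and back down to Dilnoza: 4 + 3 = 7 links.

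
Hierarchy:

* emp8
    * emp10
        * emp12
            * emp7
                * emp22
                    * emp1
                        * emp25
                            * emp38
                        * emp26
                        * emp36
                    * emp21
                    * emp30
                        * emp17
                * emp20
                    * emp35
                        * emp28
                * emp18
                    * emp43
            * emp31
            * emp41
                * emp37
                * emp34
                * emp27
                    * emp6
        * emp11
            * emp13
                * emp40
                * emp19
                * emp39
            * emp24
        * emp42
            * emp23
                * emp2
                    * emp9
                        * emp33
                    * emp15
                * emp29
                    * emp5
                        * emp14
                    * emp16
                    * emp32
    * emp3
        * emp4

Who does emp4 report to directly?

emp3

emp4 reports directly to emp3.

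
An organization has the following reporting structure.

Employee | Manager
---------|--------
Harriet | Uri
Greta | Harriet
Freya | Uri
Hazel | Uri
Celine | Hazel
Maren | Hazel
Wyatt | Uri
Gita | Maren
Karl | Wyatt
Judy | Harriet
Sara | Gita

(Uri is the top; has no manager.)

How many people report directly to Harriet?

2

Harriet directly manages Greta, Judy. That is 2 direct reports.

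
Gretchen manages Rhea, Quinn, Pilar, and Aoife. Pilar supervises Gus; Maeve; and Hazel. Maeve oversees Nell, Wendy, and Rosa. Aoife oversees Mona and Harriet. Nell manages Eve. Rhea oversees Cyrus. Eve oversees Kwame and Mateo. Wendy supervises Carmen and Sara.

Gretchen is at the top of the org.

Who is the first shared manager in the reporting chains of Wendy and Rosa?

Wendy's chain of managers is Maeve, Pilar, Gretchen. Rosa's chain of managers is Maeve, Pilar, Gretchen. The first manager that appears in both chains is Maeve.

Maeve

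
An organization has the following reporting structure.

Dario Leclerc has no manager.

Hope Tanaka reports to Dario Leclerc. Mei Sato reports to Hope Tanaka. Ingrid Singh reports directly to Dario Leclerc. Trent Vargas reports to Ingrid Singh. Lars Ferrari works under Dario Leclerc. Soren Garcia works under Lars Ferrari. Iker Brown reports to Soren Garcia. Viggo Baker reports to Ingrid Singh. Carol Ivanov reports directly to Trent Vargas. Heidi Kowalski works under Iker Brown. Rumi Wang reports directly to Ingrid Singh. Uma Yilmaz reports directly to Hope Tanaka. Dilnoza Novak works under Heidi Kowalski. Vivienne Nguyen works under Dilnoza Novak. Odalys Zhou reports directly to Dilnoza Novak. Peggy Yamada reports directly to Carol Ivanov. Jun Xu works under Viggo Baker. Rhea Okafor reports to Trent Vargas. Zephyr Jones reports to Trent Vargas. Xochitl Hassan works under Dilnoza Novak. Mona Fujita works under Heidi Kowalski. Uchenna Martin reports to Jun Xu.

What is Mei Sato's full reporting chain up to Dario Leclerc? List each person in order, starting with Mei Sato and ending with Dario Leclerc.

Mei Sato reports to Hope Tanaka. Hope Tanaka reports to Dario Leclerc. Dario Leclerc is at the top.

Mei Sato -> Hope Tanaka -> Dario Leclerc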